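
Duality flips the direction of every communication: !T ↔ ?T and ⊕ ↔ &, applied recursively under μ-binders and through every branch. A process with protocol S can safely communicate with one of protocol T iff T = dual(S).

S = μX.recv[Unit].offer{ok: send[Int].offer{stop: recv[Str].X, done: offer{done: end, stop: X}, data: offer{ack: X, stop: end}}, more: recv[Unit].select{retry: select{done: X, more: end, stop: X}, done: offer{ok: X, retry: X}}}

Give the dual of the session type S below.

μX = μX  (binder kept)
  recv[Unit] = send[Unit]
    offer{ok,more} = select{ok,more}  (offer→select)
      [ok]
        send[Int] = recv[Int]
          offer{stop,done,data} = select{stop,done,data}  (offer→select)
            [stop]
              recv[Str] = send[Str]
                dual(X) = X
            [done]
              offer{done,stop} = select{done,stop}  (offer→select)
                [done]
                  dual(end) = end
                [stop]
                  dual(X) = X
            [data]
              offer{ack,stop} = select{ack,stop}  (offer→select)
                [ack]
                  dual(X) = X
                [stop]
                  dual(end) = end
      [more]
        recv[Unit] = send[Unit]
          select{retry,done} = offer{retry,done}  (select→offer)
            [retry]
              select{done,more,stop} = offer{done,more,stop}  (select→offer)
                [done]
                  dual(X) = X
                [more]
                  dual(end) = end
                [stop]
                  dual(X) = X
            [done]
              offer{ok,retry} = select{ok,retry}  (offer→select)
                [ok]
                  dual(X) = X
                [retry]
                  dual(X) = X

μX.send[Unit].select{ok: recv[Int].select{stop: send[Str].X, done: select{done: end, stop: X}, data: select{ack: X, stop: end}}, more: send[Unit].offer{retry: offer{done: X, more: end, stop: X}, done: select{ok: X, retry: X}}}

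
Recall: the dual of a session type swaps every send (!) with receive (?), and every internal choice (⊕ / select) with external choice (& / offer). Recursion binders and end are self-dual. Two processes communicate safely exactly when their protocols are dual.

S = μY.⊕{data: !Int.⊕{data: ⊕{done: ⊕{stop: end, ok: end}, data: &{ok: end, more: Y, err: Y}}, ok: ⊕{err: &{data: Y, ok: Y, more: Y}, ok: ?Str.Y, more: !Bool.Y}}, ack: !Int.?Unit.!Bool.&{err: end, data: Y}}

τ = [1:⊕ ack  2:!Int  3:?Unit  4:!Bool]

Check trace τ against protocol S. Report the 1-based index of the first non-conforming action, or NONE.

NONE

step 1: ⊕ ack  ok  state: !Int.?Unit.!Bool.&{err: end, data: μY.…}
step 2: !Int  ok  state: ?Unit.!Bool.&{err: end, data: μY.…}
step 3: ?Unit  ok  state: !Bool.&{err: end, data: μY.…}
step 4: !Bool  ok  state: &{err: end, data: μY.…}
all 4 steps conform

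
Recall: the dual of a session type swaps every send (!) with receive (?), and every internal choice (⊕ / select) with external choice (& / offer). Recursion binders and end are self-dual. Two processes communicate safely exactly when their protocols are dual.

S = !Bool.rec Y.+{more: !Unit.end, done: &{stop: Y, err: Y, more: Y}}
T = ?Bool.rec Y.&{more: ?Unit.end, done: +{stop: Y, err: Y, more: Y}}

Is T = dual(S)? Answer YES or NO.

YES

!Bool | ?Bool  ✓
  rec Y | rec Y  ✓ (binder kept)
    +{more,done} | &{more,done}  ✓ label sets agree
      • more:
        !Unit | ?Unit  ✓
          end | end  ✓
      • done:
        &{stop,err,more} | +{stop,err,more}  ✓ label sets agree
          • stop:
            Y | Y  ✓
          • err:
            Y | Y  ✓
          • more:
            Y | Y  ✓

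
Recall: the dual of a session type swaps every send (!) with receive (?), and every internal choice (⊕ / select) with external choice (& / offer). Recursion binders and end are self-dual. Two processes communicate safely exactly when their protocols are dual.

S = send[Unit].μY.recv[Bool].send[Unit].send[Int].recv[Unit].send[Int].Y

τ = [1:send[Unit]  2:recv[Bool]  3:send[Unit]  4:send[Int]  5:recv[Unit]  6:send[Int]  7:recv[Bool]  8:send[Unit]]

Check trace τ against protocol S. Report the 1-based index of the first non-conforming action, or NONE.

@1 send[Unit]  match  residual = μY.…
@2 recv[Bool]  match  residual = send[Unit].send[Int].recv[Unit].send[Int].μY.…
@3 send[Unit]  match  residual = send[Int].recv[Unit].send[Int].μY.…
@4 send[Int]  match  residual = recv[Unit].send[Int].μY.…
@5 recv[Unit]  match  residual = send[Int].μY.…
@6 send[Int]  match  residual = μY.…
@7 recv[Bool]  match  residual = send[Unit].send[Int].recv[Unit].send[Int].μY.…
@8 send[Unit]  match  residual = send[Int].recv[Unit].send[Int].μY.…
τ conforms to S (length 8)

NONE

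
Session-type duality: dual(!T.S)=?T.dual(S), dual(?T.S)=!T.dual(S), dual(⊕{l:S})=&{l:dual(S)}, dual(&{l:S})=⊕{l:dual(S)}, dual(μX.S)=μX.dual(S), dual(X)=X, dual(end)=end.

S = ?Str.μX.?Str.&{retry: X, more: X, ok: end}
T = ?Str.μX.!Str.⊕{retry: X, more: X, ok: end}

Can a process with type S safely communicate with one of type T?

NO

?Str ‖ ?Str  ✗ same direction on both sides — not dual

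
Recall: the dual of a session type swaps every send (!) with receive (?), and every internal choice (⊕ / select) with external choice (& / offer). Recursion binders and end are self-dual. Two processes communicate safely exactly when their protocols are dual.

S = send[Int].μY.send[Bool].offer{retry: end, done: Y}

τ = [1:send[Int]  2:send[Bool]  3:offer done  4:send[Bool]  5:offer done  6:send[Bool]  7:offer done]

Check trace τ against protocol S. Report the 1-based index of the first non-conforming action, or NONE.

NONE

@1 send[Int]  match  now at μY.…
@2 send[Bool]  match  now at offer{retry: end, done: μY.…}
@3 offer done  match  now at μY.…
@4 send[Bool]  match  now at offer{retry: end, done: μY.…}
@5 offer done  match  now at μY.…
@6 send[Bool]  match  now at offer{retry: end, done: μY.…}
@7 offer done  match  now at μY.…
all 7 steps conform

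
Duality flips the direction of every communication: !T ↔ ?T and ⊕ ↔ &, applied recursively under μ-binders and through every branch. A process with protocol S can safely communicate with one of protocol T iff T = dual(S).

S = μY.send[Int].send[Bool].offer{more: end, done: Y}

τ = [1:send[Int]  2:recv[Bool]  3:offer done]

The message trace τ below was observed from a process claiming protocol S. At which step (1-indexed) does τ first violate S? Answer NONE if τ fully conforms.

[1] send[Int]  match  state: send[Bool].offer{more: end, done: μY.…}
[2] got recv[Bool], protocol expects send[Bool]  ✗

2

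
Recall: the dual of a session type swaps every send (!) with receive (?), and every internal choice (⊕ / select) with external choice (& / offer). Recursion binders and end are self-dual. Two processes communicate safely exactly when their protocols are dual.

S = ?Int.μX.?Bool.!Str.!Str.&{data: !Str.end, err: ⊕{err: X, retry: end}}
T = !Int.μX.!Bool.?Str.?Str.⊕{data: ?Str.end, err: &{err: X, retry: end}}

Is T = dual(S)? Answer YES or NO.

YES

?Int ‖ !Int  ok
  μX ‖ μX  ok (binder kept)
    ?Bool ‖ !Bool  ok
      !Str ‖ ?Str  ok
        !Str ‖ ?Str  ok
          &{data,err} ‖ ⊕{data,err}  ok label sets agree
            [data]
              !Str ‖ ?Str  ok
                end ‖ end  ok
            [err]
              ⊕{err,retry} ‖ &{err,retry}  ok label sets agree
                [err]
                  X ‖ X  ok
                [retry]
                  end ‖ end  ok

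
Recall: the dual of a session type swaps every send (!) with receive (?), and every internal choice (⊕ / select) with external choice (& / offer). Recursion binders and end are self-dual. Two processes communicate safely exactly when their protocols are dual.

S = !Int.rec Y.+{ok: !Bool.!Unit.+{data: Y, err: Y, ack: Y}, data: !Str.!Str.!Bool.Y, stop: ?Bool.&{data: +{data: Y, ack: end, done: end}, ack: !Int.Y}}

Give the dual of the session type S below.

?Int.rec Y.&{ok: ?Bool.?Unit.&{data: Y, err: Y, ack: Y}, data: ?Str.?Str.?Bool.Y, stop: !Bool.+{data: &{data: Y, ack: end, done: end}, ack: ?Int.Y}}

!Int ↦ ?Int
  rec Y ↦ rec Y  (binder kept)
    +{ok,data,stop} ↦ &{ok,data,stop}  (⊕→&)
      case ok:
        !Bool ↦ ?Bool
          !Unit ↦ ?Unit
            +{data,err,ack} ↦ &{data,err,ack}  (⊕→&)
              case data:
                Y self-dual
              case err:
                Y self-dual
              case ack:
                Y self-dual
      case data:
        !Str ↦ ?Str
          !Str ↦ ?Str
            !Bool ↦ ?Bool
              Y self-dual
      case stop:
        ?Bool ↦ !Bool
          &{data,ack} ↦ +{data,ack}  (offer→select)
            case data:
              +{data,ack,done} ↦ &{data,ack,done}  (⊕→&)
                case data:
                  Y self-dual
                case ack:
                  end self-dual
                case done:
                  end self-dual
            case ack:
              !Int ↦ ?Int
                Y self-dual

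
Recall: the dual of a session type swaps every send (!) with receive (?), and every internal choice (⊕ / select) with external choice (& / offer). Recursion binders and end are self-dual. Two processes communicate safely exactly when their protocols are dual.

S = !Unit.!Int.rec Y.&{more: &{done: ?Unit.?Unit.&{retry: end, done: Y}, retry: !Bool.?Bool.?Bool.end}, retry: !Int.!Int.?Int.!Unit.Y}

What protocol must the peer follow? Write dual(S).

?Unit.?Int.rec Y.+{more: +{done: !Unit.!Unit.+{retry: end, done: Y}, retry: ?Bool.!Bool.!Bool.end}, retry: ?Int.?Int.!Int.?Unit.Y}

!Unit ↦ ?Unit
  !Int ↦ ?Int
    rec Y ↦ rec Y  (μ self-dual)
      &{more,retry} ↦ +{more,retry}  (&→⊕)
        case more:
          &{done,retry} ↦ +{done,retry}  (&→⊕)
            case done:
              ?Unit ↦ !Unit
                ?Unit ↦ !Unit
                  &{retry,done} ↦ +{retry,done}  (&→⊕)
                    case retry:
                      end self-dual
                    case done:
                      Y self-dual
            case retry:
              !Bool ↦ ?Bool
                ?Bool ↦ !Bool
                  ?Bool ↦ !Bool
                    end self-dual
        case retry:
          !Int ↦ ?Int
            !Int ↦ ?Int
              ?Int ↦ !Int
                !Unit ↦ ?Unit
                  Y self-dual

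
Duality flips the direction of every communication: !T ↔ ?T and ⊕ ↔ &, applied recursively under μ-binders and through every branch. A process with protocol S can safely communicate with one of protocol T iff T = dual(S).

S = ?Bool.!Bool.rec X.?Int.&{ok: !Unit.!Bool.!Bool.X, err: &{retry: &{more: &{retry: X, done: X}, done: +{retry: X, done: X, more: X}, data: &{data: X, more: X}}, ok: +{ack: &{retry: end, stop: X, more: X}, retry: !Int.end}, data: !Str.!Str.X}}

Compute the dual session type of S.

?Bool = !Bool
  !Bool = ?Bool
    rec X = rec X  (binder kept)
      ?Int = !Int
        &{ok,err} = +{ok,err}  (external→internal)
          • ok:
            !Unit = ?Unit
              !Bool = ?Bool
                !Bool = ?Bool
                  X ↦ X
          • err:
            &{retry,ok,data} = +{retry,ok,data}  (external→internal)
              • retry:
                &{more,done,data} = +{more,done,data}  (external→internal)
                  • more:
                    &{retry,done} = +{retry,done}  (external→internal)
                      • retry:
                        X ↦ X
                      • done:
                        X ↦ X
                  • done:
                    +{retry,done,more} = &{retry,done,more}  (internal→external)
                      • retry:
                        X ↦ X
                      • done:
                        X ↦ X
                      • more:
                        X ↦ X
                  • data:
                    &{data,more} = +{data,more}  (external→internal)
                      • data:
                        X ↦ X
                      • more:
                        X ↦ X
              • ok:
                +{ack,retry} = &{ack,retry}  (internal→external)
                  • ack:
                    &{retry,stop,more} = +{retry,stop,more}  (external→internal)
                      • retry:
                        end ↦ end
                      • stop:
                        X ↦ X
                      • more:
                        X ↦ X
                  • retry:
                    !Int = ?Int
                      end ↦ end
              • data:
                !Str = ?Str
                  !Str = ?Str
                    X ↦ X

!Bool.?Bool.rec X.!Int.+{ok: ?Unit.?Bool.?Bool.X, err: +{retry: +{more: +{retry: X, done: X}, done: &{retry: X, done: X, more: X}, data: +{data: X, more: X}}, ok: &{ack: +{retry: end, stop: X, more: X}, retry: ?Int.end}, data: ?Str.?Str.X}}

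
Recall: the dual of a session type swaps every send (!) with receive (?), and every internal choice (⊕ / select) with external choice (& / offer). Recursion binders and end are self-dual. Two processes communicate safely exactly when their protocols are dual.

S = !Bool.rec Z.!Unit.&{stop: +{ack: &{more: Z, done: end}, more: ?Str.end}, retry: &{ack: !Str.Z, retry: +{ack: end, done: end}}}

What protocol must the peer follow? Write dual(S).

!Bool ↦ ?Bool
  rec Z ↦ rec Z  (binder kept)
    !Unit ↦ ?Unit
      &{stop,retry} ↦ +{stop,retry}  (external→internal)
        case stop:
          +{ack,more} ↦ &{ack,more}  (⊕→&)
            case ack:
              &{more,done} ↦ +{more,done}  (external→internal)
                case more:
                  Z self-dual
                case done:
                  end self-dual
            case more:
              ?Str ↦ !Str
                end self-dual
        case retry:
          &{ack,retry} ↦ +{ack,retry}  (external→internal)
            case ack:
              !Str ↦ ?Str
                Z self-dual
            case retry:
              +{ack,done} ↦ &{ack,done}  (⊕→&)
                case ack:
                  end self-dual
                case done:
                  end self-dual

?Bool.rec Z.?Unit.+{stop: &{ack: +{more: Z, done: end}, more: !Str.end}, retry: +{ack: ?Str.Z, retry: &{ack: end, done: end}}}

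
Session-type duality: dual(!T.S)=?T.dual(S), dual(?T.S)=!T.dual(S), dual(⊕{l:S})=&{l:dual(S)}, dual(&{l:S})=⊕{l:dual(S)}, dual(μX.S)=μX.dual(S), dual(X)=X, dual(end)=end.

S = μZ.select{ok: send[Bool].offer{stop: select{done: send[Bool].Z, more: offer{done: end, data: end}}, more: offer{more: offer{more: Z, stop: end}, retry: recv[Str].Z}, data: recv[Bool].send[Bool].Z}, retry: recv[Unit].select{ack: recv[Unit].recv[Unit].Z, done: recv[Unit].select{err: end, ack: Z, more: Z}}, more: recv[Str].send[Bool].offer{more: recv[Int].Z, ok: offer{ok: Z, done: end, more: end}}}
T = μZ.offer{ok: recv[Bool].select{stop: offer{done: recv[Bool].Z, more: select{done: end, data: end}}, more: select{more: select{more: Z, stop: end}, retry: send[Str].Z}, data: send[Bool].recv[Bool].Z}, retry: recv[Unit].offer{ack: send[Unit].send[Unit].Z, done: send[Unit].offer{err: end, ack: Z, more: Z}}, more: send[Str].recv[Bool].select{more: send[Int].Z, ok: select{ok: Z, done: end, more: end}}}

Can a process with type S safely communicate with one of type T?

NO

μZ | μZ  ok (μ self-dual)
  select{ok,retry,more} | offer{ok,retry,more}  ok labels match
    [ok]
      send[Bool] | recv[Bool]  ok
        offer{stop,more,data} | select{stop,more,data}  ok labels match
          [stop]
            select{done,more} | offer{done,more}  ok labels match
              [done]
                send[Bool] | recv[Bool]  ok
                  Z | Z  ok
              [more]
                offer{done,data} | select{done,data}  ok labels match
                  [done]
                    end | end  ok
                  [data]
                    end | end  ok
          [more]
            offer{more,retry} | select{more,retry}  ok labels match
              [more]
                offer{more,stop} | select{more,stop}  ok labels match
                  [more]
                    Z | Z  ok
                  [stop]
                    end | end  ok
              [retry]
                recv[Str] | send[Str]  ok
                  Z | Z  ok
          [data]
            recv[Bool] | send[Bool]  ok
              send[Bool] | recv[Bool]  ok
                Z | Z  ok
    [retry]
      recv[Unit] | recv[Unit]  ✗ same direction on both sides — not dual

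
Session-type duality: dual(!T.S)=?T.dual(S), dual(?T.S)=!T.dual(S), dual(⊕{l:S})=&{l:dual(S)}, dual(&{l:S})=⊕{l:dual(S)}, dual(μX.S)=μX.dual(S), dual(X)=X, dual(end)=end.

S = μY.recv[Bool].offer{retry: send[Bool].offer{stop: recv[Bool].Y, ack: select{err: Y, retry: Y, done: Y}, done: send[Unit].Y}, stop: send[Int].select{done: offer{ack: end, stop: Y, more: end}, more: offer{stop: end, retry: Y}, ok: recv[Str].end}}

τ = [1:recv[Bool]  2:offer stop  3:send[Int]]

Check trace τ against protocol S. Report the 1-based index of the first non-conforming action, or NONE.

[1] recv[Bool]  ✓  residual = offer{retry: send[Bool].offer{stop: recv[Bool].μY.…, ack: select{err: μY.…, retry: μY.…, done: μY.…}, done: send[Unit].μY.…}, stop: send[Int].select{done: offer{ack: end, stop: μY.…, more: end}, more: offer{stop: end, retry: μY.…}, ok: recv[Str].end}}
[2] offer stop  ✓  residual = send[Int].select{done: offer{ack: end, stop: μY.…, more: end}, more: offer{stop: end, retry: μY.…}, ok: recv[Str].end}
[3] send[Int]  ✓  residual = select{done: offer{ack: end, stop: μY.…, more: end}, more: offer{stop: end, retry: μY.…}, ok: recv[Str].end}
all 3 steps conform

NONE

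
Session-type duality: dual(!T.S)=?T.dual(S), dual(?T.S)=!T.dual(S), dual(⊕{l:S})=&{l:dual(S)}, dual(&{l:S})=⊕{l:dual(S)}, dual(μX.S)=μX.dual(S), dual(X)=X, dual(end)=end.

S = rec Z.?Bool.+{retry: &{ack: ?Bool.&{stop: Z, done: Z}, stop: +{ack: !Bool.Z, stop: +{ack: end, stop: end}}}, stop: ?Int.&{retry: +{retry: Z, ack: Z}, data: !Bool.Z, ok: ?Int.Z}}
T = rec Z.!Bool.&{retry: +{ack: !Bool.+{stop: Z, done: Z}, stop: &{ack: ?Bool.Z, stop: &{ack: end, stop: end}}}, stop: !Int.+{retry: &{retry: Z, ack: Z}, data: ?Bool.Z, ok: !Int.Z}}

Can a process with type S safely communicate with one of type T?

YES

rec Z vs rec Z  ✓ (rec unchanged)
  ?Bool vs !Bool  ✓
    +{retry,stop} vs &{retry,stop}  ✓ label sets agree
      case retry:
        &{ack,stop} vs +{ack,stop}  ✓ label sets agree
          case ack:
            ?Bool vs !Bool  ✓
              &{stop,done} vs +{stop,done}  ✓ label sets agree
                case stop:
                  Z vs Z  ✓
                case done:
                  Z vs Z  ✓
          case stop:
            +{ack,stop} vs &{ack,stop}  ✓ label sets agree
              case ack:
                !Bool vs ?Bool  ✓
                  Z vs Z  ✓
              case stop:
                +{ack,stop} vs &{ack,stop}  ✓ label sets agree
                  case ack:
                    end vs end  ✓
                  case stop:
                    end vs end  ✓
      case stop:
        ?Int vs !Int  ✓
          &{retry,data,ok} vs +{retry,data,ok}  ✓ label sets agree
            case retry:
              +{retry,ack} vs &{retry,ack}  ✓ label sets agree
                case retry:
                  Z vs Z  ✓
                case ack:
                  Z vs Z  ✓
            case data:
              !Bool vs ?Bool  ✓
                Z vs Z  ✓
            case ok:
              ?Int vs !Int  ✓
                Z vs Z  ✓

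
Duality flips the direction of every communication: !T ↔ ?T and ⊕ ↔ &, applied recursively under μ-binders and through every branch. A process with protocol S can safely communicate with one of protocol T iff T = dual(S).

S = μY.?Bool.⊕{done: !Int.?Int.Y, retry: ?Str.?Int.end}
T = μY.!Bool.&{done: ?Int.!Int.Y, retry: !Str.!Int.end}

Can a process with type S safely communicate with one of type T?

μY vs μY  ✓ (binder kept)
  ?Bool vs !Bool  ✓
    ⊕{done,retry} vs &{done,retry}  ✓ label sets agree
      • done:
        !Int vs ?Int  ✓
          ?Int vs !Int  ✓
            Y vs Y  ✓
      • retry:
        ?Str vs !Str  ✓
          ?Int vs !Int  ✓
            end vs end  ✓

YES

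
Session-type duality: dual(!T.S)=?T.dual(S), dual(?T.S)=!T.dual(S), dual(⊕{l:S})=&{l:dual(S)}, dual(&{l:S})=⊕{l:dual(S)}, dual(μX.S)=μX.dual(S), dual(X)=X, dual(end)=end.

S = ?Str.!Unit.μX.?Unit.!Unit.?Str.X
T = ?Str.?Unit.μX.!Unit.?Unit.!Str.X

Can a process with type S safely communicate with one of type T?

?Str vs ?Str  ✗ same direction on both sides — not dual

NO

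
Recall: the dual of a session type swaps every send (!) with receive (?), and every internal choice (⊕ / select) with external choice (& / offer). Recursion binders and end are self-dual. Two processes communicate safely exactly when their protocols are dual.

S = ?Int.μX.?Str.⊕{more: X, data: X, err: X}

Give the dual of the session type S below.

?Int → !Int
  μX → μX  (binder kept)
    ?Str → !Str
      ⊕{more,data,err} → &{more,data,err}  (select→offer)
        case more:
          X self-dual
        case data:
          X self-dual
        case err:
          X self-dual

!Int.μX.!Str.&{more: X, data: X, err: X}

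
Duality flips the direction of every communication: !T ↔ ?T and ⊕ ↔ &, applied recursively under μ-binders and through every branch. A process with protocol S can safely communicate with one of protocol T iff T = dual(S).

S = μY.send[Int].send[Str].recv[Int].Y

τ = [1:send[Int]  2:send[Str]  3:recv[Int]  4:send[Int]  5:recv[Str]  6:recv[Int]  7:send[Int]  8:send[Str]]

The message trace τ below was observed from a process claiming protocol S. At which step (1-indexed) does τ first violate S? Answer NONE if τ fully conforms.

5

@1 send[Int]  ok  cont: send[Str].recv[Int].μY.…
@2 send[Str]  ok  cont: recv[Int].μY.…
@3 recv[Int]  ok  cont: μY.…
@4 send[Int]  ok  cont: send[Str].recv[Int].μY.…
@5 got recv[Str], protocol expects send[Str]  ✗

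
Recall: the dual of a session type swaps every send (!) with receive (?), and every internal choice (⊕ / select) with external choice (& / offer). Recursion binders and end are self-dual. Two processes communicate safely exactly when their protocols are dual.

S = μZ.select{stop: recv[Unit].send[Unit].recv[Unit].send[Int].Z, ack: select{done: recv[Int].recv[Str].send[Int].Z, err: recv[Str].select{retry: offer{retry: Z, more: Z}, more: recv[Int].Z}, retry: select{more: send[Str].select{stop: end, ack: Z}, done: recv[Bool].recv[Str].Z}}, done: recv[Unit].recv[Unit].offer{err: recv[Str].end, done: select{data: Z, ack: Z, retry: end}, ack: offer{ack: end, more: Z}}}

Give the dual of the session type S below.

μZ = μZ  (rec unchanged)
  select{stop,ack,done} = offer{stop,ack,done}  (⊕→&)
    • stop:
      recv[Unit] = send[Unit]
        send[Unit] = recv[Unit]
          recv[Unit] = send[Unit]
            send[Int] = recv[Int]
              Z ↦ Z
    • ack:
      select{done,err,retry} = offer{done,err,retry}  (⊕→&)
        • done:
          recv[Int] = send[Int]
            recv[Str] = send[Str]
              send[Int] = recv[Int]
                Z ↦ Z
        • err:
          recv[Str] = send[Str]
            select{retry,more} = offer{retry,more}  (⊕→&)
              • retry:
                offer{retry,more} = select{retry,more}  (offer→select)
                  • retry:
                    Z ↦ Z
                  • more:
                    Z ↦ Z
              • more:
                recv[Int] = send[Int]
                  Z ↦ Z
        • retry:
          select{more,done} = offer{more,done}  (⊕→&)
            • more:
              send[Str] = recv[Str]
                select{stop,ack} = offer{stop,ack}  (⊕→&)
                  • stop:
                    end ↦ end
                  • ack:
                    Z ↦ Z
            • done:
              recv[Bool] = send[Bool]
                recv[Str] = send[Str]
                  Z ↦ Z
    • done:
      recv[Unit] = send[Unit]
        recv[Unit] = send[Unit]
          offer{err,done,ack} = select{err,done,ack}  (offer→select)
            • err:
              recv[Str] = send[Str]
                end ↦ end
            • done:
              select{data,ack,retry} = offer{data,ack,retry}  (⊕→&)
                • data:
                  Z ↦ Z
                • ack:
                  Z ↦ Z
                • retry:
                  end ↦ end
            • ack:
              offer{ack,more} = select{ack,more}  (offer→select)
                • ack:
                  end ↦ end
                • more:
                  Z ↦ Z

μZ.offer{stop: send[Unit].recv[Unit].send[Unit].recv[Int].Z, ack: offer{done: send[Int].send[Str].recv[Int].Z, err: send[Str].offer{retry: select{retry: Z, more: Z}, more: send[Int].Z}, retry: offer{more: recv[Str].offer{stop: end, ack: Z}, done: send[Bool].send[Str].Z}}, done: send[Unit].send[Unit].select{err: send[Str].end, done: offer{data: Z, ack: Z, retry: end}, ack: select{ack: end, more: Z}}}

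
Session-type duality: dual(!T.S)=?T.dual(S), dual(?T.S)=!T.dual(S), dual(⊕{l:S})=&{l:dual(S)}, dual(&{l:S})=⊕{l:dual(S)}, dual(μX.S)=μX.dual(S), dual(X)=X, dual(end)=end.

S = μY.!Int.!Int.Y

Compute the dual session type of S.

μY.?Int.?Int.Y

μY = μY  (rec unchanged)
  !Int = ?Int
    !Int = ?Int
      dual(Y) = Y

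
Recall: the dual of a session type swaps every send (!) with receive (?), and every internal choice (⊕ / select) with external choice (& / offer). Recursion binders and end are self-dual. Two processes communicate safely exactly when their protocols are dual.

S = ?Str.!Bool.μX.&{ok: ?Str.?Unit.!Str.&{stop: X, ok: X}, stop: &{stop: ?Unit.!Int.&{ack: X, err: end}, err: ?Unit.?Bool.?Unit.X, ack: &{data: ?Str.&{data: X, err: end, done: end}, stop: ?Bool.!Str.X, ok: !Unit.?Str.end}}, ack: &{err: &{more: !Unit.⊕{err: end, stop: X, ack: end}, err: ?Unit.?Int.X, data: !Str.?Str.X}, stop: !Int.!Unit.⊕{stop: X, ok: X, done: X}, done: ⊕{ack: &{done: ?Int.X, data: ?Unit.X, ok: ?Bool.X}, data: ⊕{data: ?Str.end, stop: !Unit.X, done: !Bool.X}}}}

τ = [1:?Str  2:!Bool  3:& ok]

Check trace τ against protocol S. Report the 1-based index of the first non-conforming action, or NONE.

step 1: ?Str  ok  cont: !Bool.μX.…
step 2: !Bool  ok  cont: μX.…
step 3: & ok  ok  cont: ?Str.?Unit.!Str.&{stop: μX.…, ok: μX.…}
all 3 steps conform

NONE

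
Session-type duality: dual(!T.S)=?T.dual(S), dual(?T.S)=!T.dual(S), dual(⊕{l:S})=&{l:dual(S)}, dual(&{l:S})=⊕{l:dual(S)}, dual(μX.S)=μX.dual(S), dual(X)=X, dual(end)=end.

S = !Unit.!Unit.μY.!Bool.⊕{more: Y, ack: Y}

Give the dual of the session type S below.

?Unit.?Unit.μY.?Bool.&{more: Y, ack: Y}

!Unit ↦ ?Unit
  !Unit ↦ ?Unit
    μY ↦ μY  (binder kept)
      !Bool ↦ ?Bool
        ⊕{more,ack} ↦ &{more,ack}  (internal→external)
          case more:
            Y self-dual
          case ack:
            Y self-dual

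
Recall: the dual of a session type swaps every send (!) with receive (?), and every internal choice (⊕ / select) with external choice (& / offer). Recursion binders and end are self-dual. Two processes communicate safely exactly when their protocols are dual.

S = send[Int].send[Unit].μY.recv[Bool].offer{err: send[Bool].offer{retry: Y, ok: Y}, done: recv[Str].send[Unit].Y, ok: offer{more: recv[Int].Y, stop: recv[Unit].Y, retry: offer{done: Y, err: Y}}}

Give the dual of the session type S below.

recv[Int].recv[Unit].μY.send[Bool].select{err: recv[Bool].select{retry: Y, ok: Y}, done: send[Str].recv[Unit].Y, ok: select{more: send[Int].Y, stop: send[Unit].Y, retry: select{done: Y, err: Y}}}

send[Int] = recv[Int]
  send[Unit] = recv[Unit]
    μY = μY  (binder kept)
      recv[Bool] = send[Bool]
        offer{err,done,ok} = select{err,done,ok}  (&→⊕)
          • err:
            send[Bool] = recv[Bool]
              offer{retry,ok} = select{retry,ok}  (&→⊕)
                • retry:
                  dual(Y) = Y
                • ok:
                  dual(Y) = Y
          • done:
            recv[Str] = send[Str]
              send[Unit] = recv[Unit]
                dual(Y) = Y
          • ok:
            offer{more,stop,retry} = select{more,stop,retry}  (&→⊕)
              • more:
                recv[Int] = send[Int]
                  dual(Y) = Y
              • stop:
                recv[Unit] = send[Unit]
                  dual(Y) = Y
              • retry:
                offer{done,err} = select{done,err}  (&→⊕)
                  • done:
                    dual(Y) = Y
                  • err:
                    dual(Y) = Y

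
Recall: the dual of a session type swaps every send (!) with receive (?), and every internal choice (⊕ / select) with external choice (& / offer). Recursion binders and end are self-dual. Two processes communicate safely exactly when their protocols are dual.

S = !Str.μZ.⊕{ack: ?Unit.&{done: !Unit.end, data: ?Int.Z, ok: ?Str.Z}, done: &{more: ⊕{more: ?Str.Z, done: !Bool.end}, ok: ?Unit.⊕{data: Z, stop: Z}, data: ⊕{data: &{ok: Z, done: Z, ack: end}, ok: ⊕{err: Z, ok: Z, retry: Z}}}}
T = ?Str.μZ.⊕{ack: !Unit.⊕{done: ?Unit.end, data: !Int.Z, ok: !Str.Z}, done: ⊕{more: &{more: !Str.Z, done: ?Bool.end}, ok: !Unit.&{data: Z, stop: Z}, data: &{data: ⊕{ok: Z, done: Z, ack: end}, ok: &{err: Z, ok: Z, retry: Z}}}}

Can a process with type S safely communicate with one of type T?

NO

!Str vs ?Str  ok
  μZ vs μZ  ok (rec unchanged)
    ⊕{ack,done} vs ⊕{ack,done}  ✗ choice polarity not flipped — not dual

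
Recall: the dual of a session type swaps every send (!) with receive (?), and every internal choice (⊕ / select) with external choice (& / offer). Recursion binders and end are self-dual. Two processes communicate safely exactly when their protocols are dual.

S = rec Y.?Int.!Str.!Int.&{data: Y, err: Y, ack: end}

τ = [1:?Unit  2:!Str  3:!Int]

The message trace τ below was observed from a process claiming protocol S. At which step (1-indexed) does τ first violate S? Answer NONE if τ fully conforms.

1

@1 got ?Unit, protocol expects ?Int  ✗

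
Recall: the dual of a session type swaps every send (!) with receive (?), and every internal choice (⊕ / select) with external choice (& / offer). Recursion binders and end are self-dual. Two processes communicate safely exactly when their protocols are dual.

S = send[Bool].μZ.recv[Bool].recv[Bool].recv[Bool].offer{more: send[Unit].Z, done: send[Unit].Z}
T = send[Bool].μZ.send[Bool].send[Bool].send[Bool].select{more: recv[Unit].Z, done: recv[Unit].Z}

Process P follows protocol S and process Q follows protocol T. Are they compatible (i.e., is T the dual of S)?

send[Bool] ‖ send[Bool]  ✗ same direction on both sides — not dual

NO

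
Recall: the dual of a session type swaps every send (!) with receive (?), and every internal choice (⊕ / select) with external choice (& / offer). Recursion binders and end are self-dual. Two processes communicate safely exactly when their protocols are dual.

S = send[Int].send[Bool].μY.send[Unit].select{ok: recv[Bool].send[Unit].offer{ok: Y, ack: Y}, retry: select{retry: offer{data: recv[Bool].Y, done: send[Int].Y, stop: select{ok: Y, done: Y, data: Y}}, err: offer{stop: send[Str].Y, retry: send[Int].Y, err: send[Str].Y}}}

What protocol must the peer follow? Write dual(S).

recv[Int].recv[Bool].μY.recv[Unit].offer{ok: send[Bool].recv[Unit].select{ok: Y, ack: Y}, retry: offer{retry: select{data: send[Bool].Y, done: recv[Int].Y, stop: offer{ok: Y, done: Y, data: Y}}, err: select{stop: recv[Str].Y, retry: recv[Int].Y, err: recv[Str].Y}}}

send[Int] ↦ recv[Int]
  send[Bool] ↦ recv[Bool]
    μY ↦ μY  (rec unchanged)
      send[Unit] ↦ recv[Unit]
        select{ok,retry} ↦ offer{ok,retry}  (⊕→&)
          [ok]
            recv[Bool] ↦ send[Bool]
              send[Unit] ↦ recv[Unit]
                offer{ok,ack} ↦ select{ok,ack}  (external→internal)
                  [ok]
                    Y ↦ Y
                  [ack]
                    Y ↦ Y
          [retry]
            select{retry,err} ↦ offer{retry,err}  (⊕→&)
              [retry]
                offer{data,done,stop} ↦ select{data,done,stop}  (external→internal)
                  [data]
                    recv[Bool] ↦ send[Bool]
                      Y ↦ Y
                  [done]
                    send[Int] ↦ recv[Int]
                      Y ↦ Y
                  [stop]
                    select{ok,done,data} ↦ offer{ok,done,data}  (⊕→&)
                      [ok]
                        Y ↦ Y
                      [done]
                        Y ↦ Y
                      [data]
                        Y ↦ Y
              [err]
                offer{stop,retry,err} ↦ select{stop,retry,err}  (external→internal)
                  [stop]
                    send[Str] ↦ recv[Str]
                      Y ↦ Y
                  [retry]
                    send[Int] ↦ recv[Int]
                      Y ↦ Y
                  [err]
                    send[Str] ↦ recv[Str]
                      Y ↦ Y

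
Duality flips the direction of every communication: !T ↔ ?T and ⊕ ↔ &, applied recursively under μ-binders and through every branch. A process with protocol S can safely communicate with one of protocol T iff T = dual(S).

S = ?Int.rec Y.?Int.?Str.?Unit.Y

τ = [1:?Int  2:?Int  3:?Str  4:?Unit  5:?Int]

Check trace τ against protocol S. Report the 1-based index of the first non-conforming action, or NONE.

NONE

@1 ?Int  ✓  cont: rec Y.…
@2 ?Int  ✓  cont: ?Str.?Unit.rec Y.…
@3 ?Str  ✓  cont: ?Unit.rec Y.…
@4 ?Unit  ✓  cont: rec Y.…
@5 ?Int  ✓  cont: ?Str.?Unit.rec Y.…
all 5 steps conform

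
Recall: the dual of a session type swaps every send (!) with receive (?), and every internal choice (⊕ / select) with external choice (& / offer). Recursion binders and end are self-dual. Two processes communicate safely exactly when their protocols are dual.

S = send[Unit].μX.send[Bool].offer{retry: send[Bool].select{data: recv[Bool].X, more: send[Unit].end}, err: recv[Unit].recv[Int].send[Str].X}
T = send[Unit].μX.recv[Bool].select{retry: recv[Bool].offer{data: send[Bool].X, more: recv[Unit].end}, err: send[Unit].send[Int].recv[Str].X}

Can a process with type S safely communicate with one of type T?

send[Unit] vs send[Unit]  ✗ same direction on both sides — not dual

NO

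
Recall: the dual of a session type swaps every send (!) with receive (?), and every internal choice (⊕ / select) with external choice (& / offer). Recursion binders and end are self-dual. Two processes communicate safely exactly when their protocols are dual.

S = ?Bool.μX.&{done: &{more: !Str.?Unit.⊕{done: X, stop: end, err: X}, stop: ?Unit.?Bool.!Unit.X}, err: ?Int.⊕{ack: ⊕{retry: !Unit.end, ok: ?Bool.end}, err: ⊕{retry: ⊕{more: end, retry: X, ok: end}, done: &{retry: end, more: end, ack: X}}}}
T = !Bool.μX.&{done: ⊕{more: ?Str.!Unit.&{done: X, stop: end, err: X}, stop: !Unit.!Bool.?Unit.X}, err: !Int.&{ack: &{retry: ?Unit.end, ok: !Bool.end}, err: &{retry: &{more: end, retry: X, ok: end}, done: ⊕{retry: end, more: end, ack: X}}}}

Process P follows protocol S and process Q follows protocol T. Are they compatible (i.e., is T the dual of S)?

?Bool | !Bool  ok
  μX | μX  ok (μ self-dual)
    &{done,err} | &{done,err}  ✗ choice polarity not flipped — not dual

NO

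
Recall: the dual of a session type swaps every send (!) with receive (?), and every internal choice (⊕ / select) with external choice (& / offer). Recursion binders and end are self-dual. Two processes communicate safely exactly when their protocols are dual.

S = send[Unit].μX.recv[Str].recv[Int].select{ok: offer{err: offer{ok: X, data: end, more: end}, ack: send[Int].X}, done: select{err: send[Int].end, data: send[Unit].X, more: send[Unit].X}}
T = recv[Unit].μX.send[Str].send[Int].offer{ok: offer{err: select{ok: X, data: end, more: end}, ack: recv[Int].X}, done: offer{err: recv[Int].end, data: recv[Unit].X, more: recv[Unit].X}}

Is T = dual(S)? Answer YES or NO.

NO

send[Unit] | recv[Unit]  ok
  μX | μX  ok (binder kept)
    recv[Str] | send[Str]  ok
      recv[Int] | send[Int]  ok
        select{ok,done} | offer{ok,done}  ok labels match
          [ok]
            offer{err,ack} | offer{err,ack}  ✗ choice polarity not flipped — not dual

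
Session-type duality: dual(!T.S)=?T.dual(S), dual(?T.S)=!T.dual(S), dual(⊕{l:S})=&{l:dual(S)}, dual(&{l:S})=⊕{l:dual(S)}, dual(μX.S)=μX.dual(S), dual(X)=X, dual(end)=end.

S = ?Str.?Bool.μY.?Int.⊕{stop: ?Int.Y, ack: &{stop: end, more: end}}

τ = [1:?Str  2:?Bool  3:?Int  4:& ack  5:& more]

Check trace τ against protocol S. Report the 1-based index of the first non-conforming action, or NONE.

4

[1] ?Str  match  cont: ?Bool.μY.…
[2] ?Bool  match  cont: μY.…
[3] ?Int  match  cont: ⊕{stop: ?Int.μY.…, ack: &{stop: end, more: end}}
[4] got & ack, protocol expects ⊕ stop or ⊕ ack  ✗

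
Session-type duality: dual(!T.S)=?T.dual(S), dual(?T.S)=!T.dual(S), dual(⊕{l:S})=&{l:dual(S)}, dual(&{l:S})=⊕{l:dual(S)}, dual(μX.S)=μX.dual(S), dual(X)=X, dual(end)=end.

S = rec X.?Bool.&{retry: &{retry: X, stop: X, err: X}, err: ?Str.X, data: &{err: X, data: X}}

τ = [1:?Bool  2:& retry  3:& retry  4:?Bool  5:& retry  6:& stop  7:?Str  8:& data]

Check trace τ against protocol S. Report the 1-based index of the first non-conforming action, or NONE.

7

step 1: ?Bool  ok  residual = &{retry: &{retry: rec X.…, stop: rec X.…, err: rec X.…}, err: ?Str.rec X.…, data: &{err: rec X.…, data: rec X.…}}
step 2: & retry  ok  residual = &{retry: rec X.…, stop: rec X.…, err: rec X.…}
step 3: & retry  ok  residual = rec X.…
step 4: ?Bool  ok  residual = &{retry: &{retry: rec X.…, stop: rec X.…, err: rec X.…}, err: ?Str.rec X.…, data: &{err: rec X.…, data: rec X.…}}
step 5: & retry  ok  residual = &{retry: rec X.…, stop: rec X.…, err: rec X.…}
step 6: & stop  ok  residual = rec X.…
step 7: got ?Str, protocol expects ?Bool  ✗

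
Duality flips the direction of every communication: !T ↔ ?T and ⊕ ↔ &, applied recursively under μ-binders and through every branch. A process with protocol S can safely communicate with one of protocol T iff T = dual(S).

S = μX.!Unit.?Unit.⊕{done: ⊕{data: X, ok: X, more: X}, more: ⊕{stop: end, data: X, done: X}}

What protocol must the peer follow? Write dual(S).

μX ↦ μX  (μ self-dual)
  !Unit ↦ ?Unit
    ?Unit ↦ !Unit
      ⊕{done,more} ↦ &{done,more}  (select→offer)
        case done:
          ⊕{data,ok,more} ↦ &{data,ok,more}  (select→offer)
            case data:
              X self-dual
            case ok:
              X self-dual
            case more:
              X self-dual
        case more:
          ⊕{stop,data,done} ↦ &{stop,data,done}  (select→offer)
            case stop:
              end self-dual
            case data:
              X self-dual
            case done:
              X self-dual

μX.?Unit.!Unit.&{done: &{data: X, ok: X, more: X}, more: &{stop: end, data: X, done: X}}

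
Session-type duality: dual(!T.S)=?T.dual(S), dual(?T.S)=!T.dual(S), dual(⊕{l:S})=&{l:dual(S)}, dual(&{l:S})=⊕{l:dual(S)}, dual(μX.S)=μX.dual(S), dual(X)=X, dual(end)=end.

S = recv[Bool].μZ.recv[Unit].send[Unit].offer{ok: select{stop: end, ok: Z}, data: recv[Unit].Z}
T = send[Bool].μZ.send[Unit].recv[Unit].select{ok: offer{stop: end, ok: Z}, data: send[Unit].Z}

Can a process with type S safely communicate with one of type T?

recv[Bool] vs send[Bool]  ✓
  μZ vs μZ  ✓ (μ self-dual)
    recv[Unit] vs send[Unit]  ✓
      send[Unit] vs recv[Unit]  ✓
        offer{ok,data} vs select{ok,data}  ✓ labels match
          • ok:
            select{stop,ok} vs offer{stop,ok}  ✓ labels match
              • stop:
                end vs end  ✓
              • ok:
                Z vs Z  ✓
          • data:
            recv[Unit] vs send[Unit]  ✓
              Z vs Z  ✓

YES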